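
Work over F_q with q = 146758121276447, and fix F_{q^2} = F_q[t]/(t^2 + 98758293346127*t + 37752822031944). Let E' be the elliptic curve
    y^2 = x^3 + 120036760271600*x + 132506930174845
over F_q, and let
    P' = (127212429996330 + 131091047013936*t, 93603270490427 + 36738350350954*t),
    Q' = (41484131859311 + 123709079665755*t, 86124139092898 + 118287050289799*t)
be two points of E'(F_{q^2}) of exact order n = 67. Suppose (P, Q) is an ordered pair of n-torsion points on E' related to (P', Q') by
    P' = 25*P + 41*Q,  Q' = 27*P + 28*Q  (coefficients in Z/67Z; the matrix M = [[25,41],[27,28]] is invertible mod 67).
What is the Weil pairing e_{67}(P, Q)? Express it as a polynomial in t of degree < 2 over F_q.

24592592934826 + 93060145512841*t

Under M = [[25,41],[27,28]] in GL_2(Z/67), e_{67}(P',Q') = e_{67}(P,Q)^(25*28-41*27 mod 67).
det M = 25*28 - 41*27 = -407 = 62 (mod 67); 62^{-1} = 40 (mod 67).
n = 67 = (1000011)_2 (7 bits, wt 3); accumulate f_{67,P'}(Q'+S)/f_{67,P'}(S) along the 6-step ladder.
f_P(D_Q)/f_Q(D_P) = 63425439928611 + 58603003059107*t.
Hence e(P,Q) = 24592592934826 + 93060145512841*t in F_{146758121276447^2}^*.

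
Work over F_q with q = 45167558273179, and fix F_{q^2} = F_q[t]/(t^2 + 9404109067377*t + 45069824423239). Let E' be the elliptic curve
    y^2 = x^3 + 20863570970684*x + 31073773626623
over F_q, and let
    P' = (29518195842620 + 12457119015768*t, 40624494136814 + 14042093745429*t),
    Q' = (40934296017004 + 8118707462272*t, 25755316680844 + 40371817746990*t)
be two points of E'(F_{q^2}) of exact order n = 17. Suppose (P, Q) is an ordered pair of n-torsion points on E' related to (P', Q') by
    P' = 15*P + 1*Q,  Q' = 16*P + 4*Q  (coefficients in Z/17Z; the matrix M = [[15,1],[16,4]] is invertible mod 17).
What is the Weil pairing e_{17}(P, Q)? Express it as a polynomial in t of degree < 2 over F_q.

19897558482060 + 12025043983144*t

e_{17} is bilinear + alternating on E[17], so e_{17}(15*P + 1*Q, 16*P + 4*Q) = e_{17}(P,Q)^(15*4-1*16).
So e_{17}(P,Q) = e_{17}(P',Q')^{12}, since 10*12 = 1 mod 17.
Double-and-add over 10001: 5-1 doublings, 2-1 additions; each step l_{T,T}/v_{2T} or l_{T,P'}/v at Q'+S for random S.
So e_{17}(P',Q') = 9529805566673 + 7012216766771*t.
Thus e_{17}(P,Q) = 19897558482060 + 12025043983144*t.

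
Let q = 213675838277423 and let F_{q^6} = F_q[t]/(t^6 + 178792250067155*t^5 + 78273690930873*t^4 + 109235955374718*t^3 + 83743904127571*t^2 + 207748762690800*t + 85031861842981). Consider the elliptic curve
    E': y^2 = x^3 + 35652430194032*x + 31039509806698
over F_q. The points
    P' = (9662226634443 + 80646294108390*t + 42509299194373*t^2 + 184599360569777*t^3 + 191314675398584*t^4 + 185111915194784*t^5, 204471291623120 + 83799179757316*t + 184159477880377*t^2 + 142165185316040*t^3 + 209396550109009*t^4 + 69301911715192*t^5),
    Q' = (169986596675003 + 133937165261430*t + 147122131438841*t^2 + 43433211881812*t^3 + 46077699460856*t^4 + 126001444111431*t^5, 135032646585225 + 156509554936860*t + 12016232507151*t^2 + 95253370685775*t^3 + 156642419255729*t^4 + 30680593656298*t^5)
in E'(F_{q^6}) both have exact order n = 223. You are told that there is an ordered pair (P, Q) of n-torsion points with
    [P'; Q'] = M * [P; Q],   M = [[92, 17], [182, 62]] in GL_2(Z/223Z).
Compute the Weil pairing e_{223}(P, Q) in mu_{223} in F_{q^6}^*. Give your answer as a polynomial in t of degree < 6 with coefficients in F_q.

82843416950207 + 208845890630067*t + 189642993106285*t^2 + 27967557180251*t^3 + 80531796220459*t^4 + 44328173785671*t^5

Alternating bilinearity on E[223] (values in mu_{223} in F_{213675838277423^6}) gives e(P',Q') = e(P,Q)^det(M).
det M = 92*62 - 17*182 = 2610 = 157 (mod 223); 157^{-1} = 125 (mod 223).
Miller loop for e_{223} over F_{213675838277423^6}: bits of 223 = 11011111; 7 double steps + 6 add steps, l/v at each.
Miller gives e_{223}(P',Q') = 184581131672745 + 208396503721567*t + 54425855513479*t^2 + 17598282393260*t^3 + 53854522986013*t^4 + 145999559230261*t^5 in F_{213675838277423^6}.
Hence e(P,Q) = 82843416950207 + 208845890630067*t + 189642993106285*t^2 + 27967557180251*t^3 + 80531796220459*t^4 + 44328173785671*t^5 in F_{213675838277423^6}^*.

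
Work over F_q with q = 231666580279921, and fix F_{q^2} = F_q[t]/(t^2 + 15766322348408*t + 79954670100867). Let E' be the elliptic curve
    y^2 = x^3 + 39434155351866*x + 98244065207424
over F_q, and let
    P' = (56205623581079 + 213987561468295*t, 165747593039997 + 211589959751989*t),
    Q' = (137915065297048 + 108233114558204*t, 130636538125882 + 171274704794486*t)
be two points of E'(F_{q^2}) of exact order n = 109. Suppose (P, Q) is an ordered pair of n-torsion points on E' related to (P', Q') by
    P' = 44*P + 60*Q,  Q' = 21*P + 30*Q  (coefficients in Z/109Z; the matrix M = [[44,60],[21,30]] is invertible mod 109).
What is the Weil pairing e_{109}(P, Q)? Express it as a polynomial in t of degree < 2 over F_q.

Under M = [[44,60],[21,30]] in GL_2(Z/109), e_{109}(P',Q') = e_{109}(P,Q)^(44*30-60*21 mod 109).
44*30 - 60*21 = 60; reduced mod 109: det = 60, inverse 20.
n = 109 = (1101101)_2 (7 bits, wt 5); accumulate f_{109,P'}(Q'+S)/f_{109,P'}(S) along the 6-step ladder.
The quotient is 121892286016308 + 64312924593266*t.
Finally e_{109}(P,Q) = 146229097445801 + 173743484795643*t.

146229097445801 + 173743484795643*t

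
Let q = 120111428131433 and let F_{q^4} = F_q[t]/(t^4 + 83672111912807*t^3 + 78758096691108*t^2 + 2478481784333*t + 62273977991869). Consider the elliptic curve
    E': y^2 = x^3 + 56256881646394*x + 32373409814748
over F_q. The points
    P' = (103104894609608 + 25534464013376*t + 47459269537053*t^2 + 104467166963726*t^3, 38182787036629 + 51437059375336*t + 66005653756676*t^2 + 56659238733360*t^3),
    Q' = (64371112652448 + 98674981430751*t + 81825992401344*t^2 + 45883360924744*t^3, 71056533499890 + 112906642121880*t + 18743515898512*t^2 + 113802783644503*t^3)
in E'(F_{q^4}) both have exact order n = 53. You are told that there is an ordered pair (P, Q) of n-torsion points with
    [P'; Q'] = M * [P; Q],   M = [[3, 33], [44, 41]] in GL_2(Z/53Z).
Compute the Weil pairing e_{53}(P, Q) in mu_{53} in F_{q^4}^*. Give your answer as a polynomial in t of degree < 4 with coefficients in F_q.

Under M = [[3,33],[44,41]] in GL_2(Z/53), e_{53}(P',Q') = e_{53}(P,Q)^(3*41-33*44 mod 53).
det(M) mod 53 = 49; its inverse in (Z/53)^* is 13 (check: 49*13 mod 53 = 1).
6-bit Miller (110101) on E'/F_{120111428131433} with a'=56256881646394, b'=32373409814748: accumulate tangent/chord ratios at Q'+S and P'+S'.
So e_{53}(P',Q') = 88344325541804 + 111977672339643*t + 26996975144221*t^2 + 69905526260794*t^3.
Finally e_{53}(P,Q) = 81221730043075 + 88854964709258*t + 119535789193841*t^2 + 65946462418422*t^3.

81221730043075 + 88854964709258*t + 119535789193841*t^2 + 65946462418422*t^3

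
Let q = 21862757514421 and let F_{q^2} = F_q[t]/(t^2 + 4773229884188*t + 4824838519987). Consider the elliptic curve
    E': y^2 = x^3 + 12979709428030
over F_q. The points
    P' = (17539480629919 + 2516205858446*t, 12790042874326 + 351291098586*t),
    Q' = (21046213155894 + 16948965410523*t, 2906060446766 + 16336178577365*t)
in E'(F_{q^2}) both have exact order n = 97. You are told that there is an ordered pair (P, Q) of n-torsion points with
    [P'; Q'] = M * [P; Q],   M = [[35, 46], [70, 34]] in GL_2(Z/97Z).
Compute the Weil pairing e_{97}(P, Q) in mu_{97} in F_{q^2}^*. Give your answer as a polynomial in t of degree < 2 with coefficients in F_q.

17219894262536 + 8159679800646*t

Alternating bilinearity on E[97] (values in mu_{97} in F_{21862757514421^2}) gives e(P',Q') = e(P,Q)^det(M).
det M = 35*34 - 46*70 = -2030 = 7 (mod 97); 7^{-1} = 14 (mod 97).
Double-and-add over 1100001: 7-1 doublings, 3-1 additions; each step l_{T,T}/v_{2T} or l_{T,P'}/v at Q'+S for random S.
e_{97}(P',Q') = 19698101836856 + 15299946821849*t.
e_{97}(P,Q) = (19698101836856 + 15299946821849*t)^{14} = 17219894262536 + 8159679800646*t.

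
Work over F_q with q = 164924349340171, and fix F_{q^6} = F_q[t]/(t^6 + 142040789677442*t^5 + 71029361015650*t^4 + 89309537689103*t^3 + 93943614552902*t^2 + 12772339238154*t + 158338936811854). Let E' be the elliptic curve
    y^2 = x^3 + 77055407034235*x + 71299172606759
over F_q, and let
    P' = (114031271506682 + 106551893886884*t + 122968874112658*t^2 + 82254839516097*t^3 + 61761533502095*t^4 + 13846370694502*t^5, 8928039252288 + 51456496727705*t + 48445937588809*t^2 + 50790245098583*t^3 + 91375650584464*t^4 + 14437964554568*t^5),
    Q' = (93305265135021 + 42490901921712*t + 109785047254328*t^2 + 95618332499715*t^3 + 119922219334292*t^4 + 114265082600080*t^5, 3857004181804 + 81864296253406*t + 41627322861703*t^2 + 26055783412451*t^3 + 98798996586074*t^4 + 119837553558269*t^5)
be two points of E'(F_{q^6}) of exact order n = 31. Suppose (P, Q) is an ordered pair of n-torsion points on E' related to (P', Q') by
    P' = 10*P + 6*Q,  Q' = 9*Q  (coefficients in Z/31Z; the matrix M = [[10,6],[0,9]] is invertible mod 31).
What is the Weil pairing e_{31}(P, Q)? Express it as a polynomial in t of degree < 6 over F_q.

100218985121527 + 16041165856059*t + 107289220824292*t^2 + 11191432330501*t^3 + 55411350164982*t^4 + 157111481270813*t^5

The 31-Weil pairing on E[31] over F_{164924349340171} is alternating-bilinear: e_{31}(P',Q') = e_{31}(P,Q)^det(M).
Inverting 28 mod 31: 10. Thus e_{31}(P,Q) = e(P',Q')^{10}.
Miller loop for e_{31} over F_{164924349340171^6}: bits of 31 = 11111; 4 double steps + 4 add steps, l/v at each.
e_{31}(P',Q') = 95577345046457 + 126201513766612*t + 104552358319325*t^2 + 15838181447186*t^3 + 163498461293293*t^4 + 145272763437171*t^5.
(95577345046457 + 126201513766612*t + 104552358319325*t^2 + 15838181447186*t^3 + 163498461293293*t^4 + 145272763437171*t^5)^{10} mod (164924349340171,f) = 100218985121527 + 16041165856059*t + 107289220824292*t^2 + 11191432330501*t^3 + 55411350164982*t^4 + 157111481270813*t^5.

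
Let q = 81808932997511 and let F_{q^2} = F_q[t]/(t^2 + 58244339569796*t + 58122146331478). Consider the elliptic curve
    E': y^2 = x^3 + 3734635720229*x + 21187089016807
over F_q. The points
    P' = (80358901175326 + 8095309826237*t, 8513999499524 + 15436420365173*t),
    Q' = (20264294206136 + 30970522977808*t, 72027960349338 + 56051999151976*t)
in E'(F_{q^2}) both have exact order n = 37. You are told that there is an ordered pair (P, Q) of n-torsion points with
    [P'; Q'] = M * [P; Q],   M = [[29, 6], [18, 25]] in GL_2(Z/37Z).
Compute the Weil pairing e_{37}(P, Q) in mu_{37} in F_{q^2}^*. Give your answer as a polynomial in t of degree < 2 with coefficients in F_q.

69690131423190 + 55016442877517*t

e_{37} is bilinear + alternating on E[37], so e_{37}(29*P + 6*Q, 18*P + 25*Q) = e_{37}(P,Q)^(29*25-6*18).
det M = 29*25 - 6*18 = 617 = 25 (mod 37); 25^{-1} = 3 (mod 37).
Miller loop for e_{37} over F_{81808932997511^2}: bits of 37 = 100101; 5 double steps + 2 add steps, l/v at each.
Result: e(P',Q') = 26867648468832 + 62934119870189*t.
Hence e(P,Q) = 69690131423190 + 55016442877517*t in F_{81808932997511^2}^*.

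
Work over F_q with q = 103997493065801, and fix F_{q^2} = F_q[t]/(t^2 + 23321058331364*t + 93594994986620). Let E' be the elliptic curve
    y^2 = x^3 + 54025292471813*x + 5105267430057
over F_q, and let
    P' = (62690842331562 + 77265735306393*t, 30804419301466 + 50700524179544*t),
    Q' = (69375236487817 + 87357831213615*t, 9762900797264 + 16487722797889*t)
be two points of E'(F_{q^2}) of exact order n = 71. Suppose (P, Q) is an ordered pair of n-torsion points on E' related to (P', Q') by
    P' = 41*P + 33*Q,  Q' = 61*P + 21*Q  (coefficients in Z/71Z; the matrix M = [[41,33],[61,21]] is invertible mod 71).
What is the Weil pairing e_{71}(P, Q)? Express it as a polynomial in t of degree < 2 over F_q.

102848756509147 + 16653503710342*t

Alternating bilinearity on E[71] (values in mu_{71} in F_{103997493065801^2}) gives e(P',Q') = e(P,Q)^det(M).
Hence e(P,Q) = e(P',Q')^{31} where 31 = 55^{-1} mod 71.
Run Miller on y^2=x^3+54025292471813*x+5105267430057 over F_{103997493065801}: ladder 1000111 (7 bits); e = f_P(D_Q)/f_Q(D_P).
e_{71}(P',Q') = 81470329863037 + 65590841323834*t.
Raise to 31: e(P,Q) = 102848756509147 + 16653503710342*t in mu_{71}.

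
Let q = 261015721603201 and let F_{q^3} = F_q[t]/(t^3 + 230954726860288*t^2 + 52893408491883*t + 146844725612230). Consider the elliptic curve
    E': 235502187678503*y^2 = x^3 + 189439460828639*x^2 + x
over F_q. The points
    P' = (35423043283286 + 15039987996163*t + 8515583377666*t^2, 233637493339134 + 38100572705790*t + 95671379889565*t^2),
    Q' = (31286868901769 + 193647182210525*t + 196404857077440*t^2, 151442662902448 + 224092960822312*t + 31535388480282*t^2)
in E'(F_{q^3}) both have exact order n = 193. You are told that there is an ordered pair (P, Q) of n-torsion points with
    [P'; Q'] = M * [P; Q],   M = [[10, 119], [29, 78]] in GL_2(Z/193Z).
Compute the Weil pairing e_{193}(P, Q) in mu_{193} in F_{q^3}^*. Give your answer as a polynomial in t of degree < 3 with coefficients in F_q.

e_{193} is bilinear + alternating on E[193], so e_{193}(10*P + 119*Q, 29*P + 78*Q) = e_{193}(P,Q)^(10*78-119*29).
Inverting 31 mod 193: 137. Thus e_{193}(P,Q) = e(P',Q')^{137}.
Undo Montgomery via alpha=151711228693137, beta=112658991697644: (a',b')=(167732167490590,122695300937124) over F_{261015721603201}.
Build f_{193,P'} and f_{193,Q'} via the 8-bit ladder of 193=11000001_2; evaluate at shifted divisors; quotient in F_{261015721603201^3}.
f_P(D_Q)/f_Q(D_P) = 212029482697153 + 105393040258938*t + 1640268854623*t^2.
e_{193}(P,Q) = (212029482697153 + 105393040258938*t + 1640268854623*t^2)^{137} = 33962092310974 + 98811756233072*t + 137687239681461*t^2.

33962092310974 + 98811756233072*t + 137687239681461*t^2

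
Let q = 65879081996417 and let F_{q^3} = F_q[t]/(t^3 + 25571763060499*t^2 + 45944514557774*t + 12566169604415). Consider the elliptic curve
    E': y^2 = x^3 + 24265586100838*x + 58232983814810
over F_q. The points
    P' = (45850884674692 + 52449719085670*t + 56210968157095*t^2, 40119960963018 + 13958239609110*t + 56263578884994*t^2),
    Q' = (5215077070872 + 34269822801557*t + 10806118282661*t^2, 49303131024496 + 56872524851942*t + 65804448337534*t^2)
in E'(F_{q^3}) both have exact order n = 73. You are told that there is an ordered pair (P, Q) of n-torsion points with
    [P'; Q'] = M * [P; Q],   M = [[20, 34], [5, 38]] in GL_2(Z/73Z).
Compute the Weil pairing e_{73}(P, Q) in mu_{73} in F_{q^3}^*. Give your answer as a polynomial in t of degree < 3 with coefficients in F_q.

37289232581907 + 51806931611887*t + 6226345745962*t^2

Under M = [[20,34],[5,38]] in GL_2(Z/73), e_{73}(P',Q') = e_{73}(P,Q)^(20*38-34*5 mod 73).
Hence e(P,Q) = e(P',Q')^{61} where 61 = 6^{-1} mod 73.
n = 73 = (1001001)_2 (7 bits, wt 3); accumulate f_{73,P'}(Q'+S)/f_{73,P'}(S) along the 6-step ladder.
Result: e(P',Q') = 11368389345675 + 21164219029991*t + 32342079974042*t^2.
Finally e_{73}(P,Q) = 37289232581907 + 51806931611887*t + 6226345745962*t^2.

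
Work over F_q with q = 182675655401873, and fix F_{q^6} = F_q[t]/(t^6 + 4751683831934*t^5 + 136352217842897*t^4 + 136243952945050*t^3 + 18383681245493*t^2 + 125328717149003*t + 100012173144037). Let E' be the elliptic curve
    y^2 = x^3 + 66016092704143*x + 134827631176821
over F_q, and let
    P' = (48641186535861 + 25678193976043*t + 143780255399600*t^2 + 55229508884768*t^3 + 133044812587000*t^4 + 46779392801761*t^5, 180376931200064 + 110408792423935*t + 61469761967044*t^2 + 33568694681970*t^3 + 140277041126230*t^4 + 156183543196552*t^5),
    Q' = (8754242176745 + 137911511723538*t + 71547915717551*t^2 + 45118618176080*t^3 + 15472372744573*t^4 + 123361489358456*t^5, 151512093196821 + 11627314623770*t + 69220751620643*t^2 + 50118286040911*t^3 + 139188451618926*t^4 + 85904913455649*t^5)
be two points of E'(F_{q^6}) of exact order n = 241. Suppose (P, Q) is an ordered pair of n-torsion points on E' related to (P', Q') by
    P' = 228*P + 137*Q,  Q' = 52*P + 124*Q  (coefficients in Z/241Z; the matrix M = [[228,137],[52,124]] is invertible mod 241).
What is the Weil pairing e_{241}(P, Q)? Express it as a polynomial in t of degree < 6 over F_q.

e_{241}(aP+bQ,cP+dQ) = e_{241}(P,Q)^(ad-bc); with (a,b,c,d)=(228,137,52,124) this gives the det-241 law.
So e_{241}(P,Q) = e_{241}(P',Q')^{4}, since 181*4 = 1 mod 241.
Build f_{241,P'} and f_{241,Q'} via the 8-bit ladder of 241=11110001_2; evaluate at shifted divisors; quotient in F_{182675655401873^6}.
f_P(D_Q)/f_Q(D_P) = 12188622971244 + 122702547727290*t + 174365915373333*t^2 + 91659501544508*t^3 + 163380649000391*t^4 + 182484130097804*t^5.
(12188622971244 + 122702547727290*t + 174365915373333*t^2 + 91659501544508*t^3 + 163380649000391*t^4 + 182484130097804*t^5)^{4} mod (182675655401873,f) = 178067003591750 + 54510739213117*t + 172085309021450*t^2 + 50050318987474*t^3 + 134549422989405*t^4 + 94163843846111*t^5.

178067003591750 + 54510739213117*t + 172085309021450*t^2 + 50050318987474*t^3 + 134549422989405*t^4 + 94163843846111*t^5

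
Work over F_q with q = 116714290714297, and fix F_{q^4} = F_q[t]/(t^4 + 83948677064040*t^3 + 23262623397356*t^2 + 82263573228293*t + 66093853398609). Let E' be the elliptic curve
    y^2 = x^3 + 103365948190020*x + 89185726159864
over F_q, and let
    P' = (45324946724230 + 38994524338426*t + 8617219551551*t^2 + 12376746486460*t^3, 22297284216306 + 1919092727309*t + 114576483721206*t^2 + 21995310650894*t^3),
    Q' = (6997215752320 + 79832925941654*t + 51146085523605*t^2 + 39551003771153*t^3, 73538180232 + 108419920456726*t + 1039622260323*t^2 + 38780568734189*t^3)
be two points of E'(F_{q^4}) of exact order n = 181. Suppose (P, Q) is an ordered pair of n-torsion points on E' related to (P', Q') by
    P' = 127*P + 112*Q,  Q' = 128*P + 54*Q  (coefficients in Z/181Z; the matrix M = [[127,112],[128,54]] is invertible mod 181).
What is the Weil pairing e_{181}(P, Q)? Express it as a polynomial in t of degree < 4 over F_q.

27912903039606 + 1583596438704*t + 71949204467629*t^2 + 96453882785137*t^3

Under M = [[127,112],[128,54]] in GL_2(Z/181), e_{181}(P',Q') = e_{181}(P,Q)^(127*54-112*128 mod 181).
Inverting 124 mod 181: 127. Thus e_{181}(P,Q) = e(P',Q')^{127}.
Run Miller on y^2=x^3+103365948190020*x+89185726159864 over F_{116714290714297}: ladder 10110101 (8 bits); e = f_P(D_Q)/f_Q(D_P).
The quotient is 34228181813668 + 92792832862296*t + 63586226460874*t^2 + 67307799697135*t^3.
Thus e_{181}(P,Q) = 27912903039606 + 1583596438704*t + 71949204467629*t^2 + 96453882785137*t^3.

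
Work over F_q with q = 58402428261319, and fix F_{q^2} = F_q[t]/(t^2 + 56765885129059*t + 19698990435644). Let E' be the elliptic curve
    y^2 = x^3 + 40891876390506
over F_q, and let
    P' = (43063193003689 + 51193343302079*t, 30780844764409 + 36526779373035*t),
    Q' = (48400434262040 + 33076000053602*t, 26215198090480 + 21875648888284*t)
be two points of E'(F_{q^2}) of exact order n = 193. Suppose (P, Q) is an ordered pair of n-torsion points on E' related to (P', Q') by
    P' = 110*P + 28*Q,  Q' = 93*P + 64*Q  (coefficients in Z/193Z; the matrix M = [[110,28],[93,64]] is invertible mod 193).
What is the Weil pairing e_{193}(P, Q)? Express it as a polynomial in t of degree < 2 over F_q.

38297059734379 + 6243318063648*t

Alternating bilinearity on E[193] (values in mu_{193} in F_{58402428261319^2}) gives e(P',Q') = e(P,Q)^det(M).
110*64 - 28*93 = 4436; reduced mod 193: det = 190, inverse 64.
Run Miller on y^2=x^3+40891876390506 over F_{58402428261319}: ladder 11000001 (8 bits); e = f_P(D_Q)/f_Q(D_P).
Result: e(P',Q') = 27631657954109 + 55442182944939*t.
Finally e_{193}(P,Q) = 38297059734379 + 6243318063648*t.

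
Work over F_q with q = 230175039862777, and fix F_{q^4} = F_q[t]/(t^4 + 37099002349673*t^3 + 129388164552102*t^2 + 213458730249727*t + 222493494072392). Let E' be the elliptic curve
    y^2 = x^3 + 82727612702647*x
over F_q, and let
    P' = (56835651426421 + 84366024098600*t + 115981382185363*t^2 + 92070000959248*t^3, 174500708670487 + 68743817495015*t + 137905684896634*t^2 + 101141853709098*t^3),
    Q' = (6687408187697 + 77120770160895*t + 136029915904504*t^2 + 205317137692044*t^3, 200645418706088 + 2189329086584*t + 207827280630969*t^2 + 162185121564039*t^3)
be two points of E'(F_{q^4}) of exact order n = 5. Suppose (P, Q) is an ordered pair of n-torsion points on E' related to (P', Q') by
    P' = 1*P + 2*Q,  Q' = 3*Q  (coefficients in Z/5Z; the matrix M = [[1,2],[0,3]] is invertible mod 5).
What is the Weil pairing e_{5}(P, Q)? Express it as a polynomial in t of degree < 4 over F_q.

e_{5} is bilinear + alternating on E[5], so e_{5}(1*P + 2*Q, 3*Q) = e_{5}(P,Q)^(1*3-2*0).
1*3 - 2*0 = 3; reduced mod 5: det = 3, inverse 2.
3-bit Miller (101) on E'/F_{230175039862777} with a'=82727612702647, b'=0: accumulate tangent/chord ratios at Q'+S and P'+S'.
So e_{5}(P',Q') = 140907443704681 + 94238732693586*t + 146955359297771*t^2 + 178474781587987*t^3.
Raise to 2: e(P,Q) = 226232618297609 + 63730907250152*t + 92497311100169*t^2 + 32046844359793*t^3 in mu_{5}.

226232618297609 + 63730907250152*t + 92497311100169*t^2 + 32046844359793*t^3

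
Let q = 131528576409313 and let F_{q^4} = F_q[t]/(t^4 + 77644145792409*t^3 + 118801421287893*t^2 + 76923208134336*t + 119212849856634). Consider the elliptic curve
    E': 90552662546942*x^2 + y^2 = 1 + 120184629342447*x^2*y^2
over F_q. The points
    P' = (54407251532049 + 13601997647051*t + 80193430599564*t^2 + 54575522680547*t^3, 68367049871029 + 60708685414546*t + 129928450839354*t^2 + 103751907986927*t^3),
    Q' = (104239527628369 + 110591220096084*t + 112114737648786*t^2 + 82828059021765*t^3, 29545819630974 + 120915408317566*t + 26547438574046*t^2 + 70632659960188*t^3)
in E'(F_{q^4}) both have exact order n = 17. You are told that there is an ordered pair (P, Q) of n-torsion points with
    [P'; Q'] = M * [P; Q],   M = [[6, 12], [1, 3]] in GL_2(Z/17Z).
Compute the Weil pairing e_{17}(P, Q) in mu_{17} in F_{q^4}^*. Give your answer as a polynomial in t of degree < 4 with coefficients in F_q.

Since e_{17}(P,P)=e_{17}(Q,Q)=1 and e_{17}(Q,P)=e_{17}(P,Q)^{-1}, expanding e_{17}(6*P + 12*Q,1*P + 3*Q) leaves e(P,Q)^det(M).
Inverting 6 mod 17: 3. Thus e_{17}(P,Q) = e(P',Q')^{3}.
Edwards->Montgomery: u=(1+y)/(1-y), v=u/x -> 48960490952434v^2=u^3+69980859892379u^2+u; then x_W=25474152403452u+57044311383117: y^2=x^3+78543975363912*x+20539257029341.
Double-and-add over 10001: 5-1 doublings, 2-1 additions; each step l_{T,T}/v_{2T} or l_{T,P'}/v at Q'+S for random S.
Miller gives e_{17}(P',Q') = 46814253699494 + 56153005870647*t + 63434438874008*t^2 + 59986273206809*t^3 in F_{131528576409313^4}.
(46814253699494 + 56153005870647*t + 63434438874008*t^2 + 59986273206809*t^3)^{3} mod (131528576409313,f) = 91837817818898 + 80363191897649*t + 8265022085314*t^2 + 96921500218637*t^3.

91837817818898 + 80363191897649*t + 8265022085314*t^2 + 96921500218637*t^3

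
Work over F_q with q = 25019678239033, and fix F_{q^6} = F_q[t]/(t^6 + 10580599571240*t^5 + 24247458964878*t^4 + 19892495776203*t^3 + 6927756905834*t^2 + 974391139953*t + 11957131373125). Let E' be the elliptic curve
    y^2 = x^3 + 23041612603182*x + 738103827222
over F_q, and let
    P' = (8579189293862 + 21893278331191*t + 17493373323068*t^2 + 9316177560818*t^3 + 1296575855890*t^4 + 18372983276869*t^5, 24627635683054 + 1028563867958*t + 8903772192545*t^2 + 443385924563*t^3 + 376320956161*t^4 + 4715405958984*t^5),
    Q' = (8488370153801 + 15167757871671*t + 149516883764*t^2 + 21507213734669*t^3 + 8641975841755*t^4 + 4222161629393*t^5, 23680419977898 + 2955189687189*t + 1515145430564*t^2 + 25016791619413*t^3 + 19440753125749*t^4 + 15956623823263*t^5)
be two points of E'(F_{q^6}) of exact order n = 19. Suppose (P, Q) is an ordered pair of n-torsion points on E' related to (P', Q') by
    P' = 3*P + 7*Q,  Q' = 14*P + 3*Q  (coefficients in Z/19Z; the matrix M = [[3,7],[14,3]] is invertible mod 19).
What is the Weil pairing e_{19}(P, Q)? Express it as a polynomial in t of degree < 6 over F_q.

e_{19}(aP+bQ,cP+dQ) = e_{19}(P,Q)^(ad-bc); with (a,b,c,d)=(3,7,14,3) this gives the det-19 law.
det(M) mod 19 = 6; its inverse in (Z/19)^* is 16 (check: 6*16 mod 19 = 1).
Miller loop for e_{19} over F_{25019678239033^6}: bits of 19 = 10011; 4 double steps + 2 add steps, l/v at each.
So e_{19}(P',Q') = 20998181126242 + 13799276799859*t + 20174507252099*t^2 + 24619009357796*t^3 + 12210000634851*t^4 + 8514193869194*t^5.
Raise to 16: e(P,Q) = 69385521075 + 16715037734769*t + 2474068547464*t^2 + 17982847734828*t^3 + 4386623214410*t^4 + 15694212360032*t^5 in mu_{19}.

69385521075 + 16715037734769*t + 2474068547464*t^2 + 17982847734828*t^3 + 4386623214410*t^4 + 15694212360032*t^5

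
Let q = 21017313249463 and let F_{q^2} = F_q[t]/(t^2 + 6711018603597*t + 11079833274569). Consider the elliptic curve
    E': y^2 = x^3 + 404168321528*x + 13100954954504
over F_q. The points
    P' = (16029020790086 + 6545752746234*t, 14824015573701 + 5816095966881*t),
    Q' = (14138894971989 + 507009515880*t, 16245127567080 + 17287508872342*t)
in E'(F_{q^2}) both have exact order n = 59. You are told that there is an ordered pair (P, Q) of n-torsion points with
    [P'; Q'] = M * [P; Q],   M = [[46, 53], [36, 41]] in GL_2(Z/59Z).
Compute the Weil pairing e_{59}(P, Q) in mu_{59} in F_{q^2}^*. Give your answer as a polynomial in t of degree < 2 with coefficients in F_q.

12864698696167 + 16537660802209*t

The 59-Weil pairing on E[59] over F_{21017313249463} is alternating-bilinear: e_{59}(P',Q') = e_{59}(P,Q)^det(M).
Inverting 37 mod 59: 8. Thus e_{59}(P,Q) = e(P',Q')^{8}.
n = 59 = (111011)_2 (6 bits, wt 5); accumulate f_{59,P'}(Q'+S)/f_{59,P'}(S) along the 5-step ladder.
Miller gives e_{59}(P',Q') = 16031308425007 + 12407651011898*t in F_{21017313249463^2}.
Finally e_{59}(P,Q) = 12864698696167 + 16537660802209*t.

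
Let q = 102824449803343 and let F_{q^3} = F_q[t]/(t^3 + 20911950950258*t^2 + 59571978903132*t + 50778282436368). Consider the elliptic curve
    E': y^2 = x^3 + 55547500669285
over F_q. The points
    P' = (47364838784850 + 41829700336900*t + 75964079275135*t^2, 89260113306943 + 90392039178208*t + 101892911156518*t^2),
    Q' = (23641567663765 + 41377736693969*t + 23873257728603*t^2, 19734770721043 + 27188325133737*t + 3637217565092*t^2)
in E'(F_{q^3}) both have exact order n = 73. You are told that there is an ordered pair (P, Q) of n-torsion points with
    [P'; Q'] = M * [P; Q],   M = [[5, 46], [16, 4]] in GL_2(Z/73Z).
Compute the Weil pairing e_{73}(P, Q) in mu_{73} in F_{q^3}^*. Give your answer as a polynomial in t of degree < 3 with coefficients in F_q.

Under M = [[5,46],[16,4]] in GL_2(Z/73), e_{73}(P',Q') = e_{73}(P,Q)^(5*4-46*16 mod 73).
det(M) mod 73 = 14; its inverse in (Z/73)^* is 47 (check: 14*47 mod 73 = 1).
7-bit Miller (1001001) on E'/F_{102824449803343} with a'=0, b'=55547500669285: accumulate tangent/chord ratios at Q'+S and P'+S'.
So e_{73}(P',Q') = 6745284992797 + 21351913631084*t + 5740582568779*t^2.
Thus e_{73}(P,Q) = 84073082204805 + 49506300844509*t + 84124718770678*t^2.

84073082204805 + 49506300844509*t + 84124718770678*t^2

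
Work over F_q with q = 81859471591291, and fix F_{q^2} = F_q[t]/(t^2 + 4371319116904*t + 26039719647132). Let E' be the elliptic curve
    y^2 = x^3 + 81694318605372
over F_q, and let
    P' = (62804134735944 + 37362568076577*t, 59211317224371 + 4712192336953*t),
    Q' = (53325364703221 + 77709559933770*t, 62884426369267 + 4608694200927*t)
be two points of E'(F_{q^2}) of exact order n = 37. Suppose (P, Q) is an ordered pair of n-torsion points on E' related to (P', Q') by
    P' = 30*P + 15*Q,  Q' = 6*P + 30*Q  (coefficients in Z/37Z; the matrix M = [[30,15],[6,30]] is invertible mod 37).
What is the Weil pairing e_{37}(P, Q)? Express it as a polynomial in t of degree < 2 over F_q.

Since e_{37}(P,P)=e_{37}(Q,Q)=1 and e_{37}(Q,P)=e_{37}(P,Q)^{-1}, expanding e_{37}(30*P + 15*Q,6*P + 30*Q) leaves e(P,Q)^det(M).
Hence e(P,Q) = e(P',Q')^{9} where 9 = 33^{-1} mod 37.
Run Miller on y^2=x^3+81694318605372 over F_{81859471591291}: ladder 100101 (6 bits); e = f_P(D_Q)/f_Q(D_P).
Result: e(P',Q') = 58718423050179 + 66014491603767*t.
(58718423050179 + 66014491603767*t)^{9} mod (81859471591291,f) = 55754289472496 + 68523810467083*t.

55754289472496 + 68523810467083*t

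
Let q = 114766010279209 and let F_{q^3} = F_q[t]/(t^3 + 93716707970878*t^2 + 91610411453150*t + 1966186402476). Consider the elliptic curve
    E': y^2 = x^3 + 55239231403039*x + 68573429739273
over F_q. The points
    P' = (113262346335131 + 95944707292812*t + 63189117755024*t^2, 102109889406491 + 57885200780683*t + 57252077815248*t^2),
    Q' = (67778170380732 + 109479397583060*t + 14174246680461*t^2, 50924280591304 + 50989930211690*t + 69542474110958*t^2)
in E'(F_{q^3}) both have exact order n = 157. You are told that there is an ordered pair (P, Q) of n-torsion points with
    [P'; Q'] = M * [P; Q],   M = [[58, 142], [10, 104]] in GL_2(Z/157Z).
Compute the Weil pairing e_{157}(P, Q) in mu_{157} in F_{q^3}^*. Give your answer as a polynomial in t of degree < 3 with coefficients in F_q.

26153967332639 + 28463154335548*t + 76751886414404*t^2

e_{157} is bilinear + alternating on E[157], so e_{157}(58*P + 142*Q, 10*P + 104*Q) = e_{157}(P,Q)^(58*104-142*10).
Hence e(P,Q) = e(P',Q')^{8} where 8 = 59^{-1} mod 157.
Double-and-add over 10011101: 8-1 doublings, 5-1 additions; each step l_{T,T}/v_{2T} or l_{T,P'}/v at Q'+S for random S.
Miller gives e_{157}(P',Q') = 14059074066880 + 56822872129414*t + 13731505026117*t^2 in F_{114766010279209^3}.
(14059074066880 + 56822872129414*t + 13731505026117*t^2)^{8} mod (114766010279209,f) = 26153967332639 + 28463154335548*t + 76751886414404*t^2.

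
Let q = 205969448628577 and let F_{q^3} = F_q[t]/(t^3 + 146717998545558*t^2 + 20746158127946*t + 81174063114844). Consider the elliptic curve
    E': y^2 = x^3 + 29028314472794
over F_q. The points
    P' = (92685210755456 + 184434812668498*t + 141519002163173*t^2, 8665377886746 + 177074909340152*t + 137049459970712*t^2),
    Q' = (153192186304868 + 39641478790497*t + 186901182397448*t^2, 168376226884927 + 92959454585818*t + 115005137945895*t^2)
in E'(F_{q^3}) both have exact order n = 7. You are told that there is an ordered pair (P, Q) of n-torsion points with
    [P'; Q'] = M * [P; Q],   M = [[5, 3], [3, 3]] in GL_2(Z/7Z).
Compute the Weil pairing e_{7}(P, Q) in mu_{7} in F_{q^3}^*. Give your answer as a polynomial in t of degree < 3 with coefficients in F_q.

e_{7}(aP+bQ,cP+dQ) = e_{7}(P,Q)^(ad-bc); with (a,b,c,d)=(5,3,3,3) this gives the det-7 law.
5*3 - 3*3 = 6; reduced mod 7: det = 6, inverse 6.
Double-and-add over 111: 3-1 doublings, 3-1 additions; each step l_{T,T}/v_{2T} or l_{T,P'}/v at Q'+S for random S.
So e_{7}(P',Q') = 110920490804696 + 129921600219965*t + 147570085742669*t^2.
Thus e_{7}(P,Q) = 78963569027593 + 114786989475822*t + 28966383975493*t^2.

78963569027593 + 114786989475822*t + 28966383975493*t^2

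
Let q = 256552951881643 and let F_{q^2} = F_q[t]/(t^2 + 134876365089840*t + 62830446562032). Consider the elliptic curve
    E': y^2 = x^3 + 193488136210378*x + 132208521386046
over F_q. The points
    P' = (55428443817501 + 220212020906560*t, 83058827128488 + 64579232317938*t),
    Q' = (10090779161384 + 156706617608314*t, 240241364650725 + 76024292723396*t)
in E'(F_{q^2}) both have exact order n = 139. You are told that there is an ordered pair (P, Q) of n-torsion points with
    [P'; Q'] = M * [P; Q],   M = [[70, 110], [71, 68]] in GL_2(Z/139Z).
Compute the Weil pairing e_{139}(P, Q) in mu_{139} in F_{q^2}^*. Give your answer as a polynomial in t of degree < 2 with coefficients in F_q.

77546771344628 + 200978088356293*t

Alternating bilinearity on E[139] (values in mu_{139} in F_{256552951881643^2}) gives e(P',Q') = e(P,Q)^det(M).
So e_{139}(P,Q) = e_{139}(P',Q')^{87}, since 8*87 = 1 mod 139.
Double-and-add over 10001011: 8-1 doublings, 4-1 additions; each step l_{T,T}/v_{2T} or l_{T,P'}/v at Q'+S for random S.
Result: e(P',Q') = 236751192350737 + 200069975381968*t.
Finally e_{139}(P,Q) = 77546771344628 + 200978088356293*t.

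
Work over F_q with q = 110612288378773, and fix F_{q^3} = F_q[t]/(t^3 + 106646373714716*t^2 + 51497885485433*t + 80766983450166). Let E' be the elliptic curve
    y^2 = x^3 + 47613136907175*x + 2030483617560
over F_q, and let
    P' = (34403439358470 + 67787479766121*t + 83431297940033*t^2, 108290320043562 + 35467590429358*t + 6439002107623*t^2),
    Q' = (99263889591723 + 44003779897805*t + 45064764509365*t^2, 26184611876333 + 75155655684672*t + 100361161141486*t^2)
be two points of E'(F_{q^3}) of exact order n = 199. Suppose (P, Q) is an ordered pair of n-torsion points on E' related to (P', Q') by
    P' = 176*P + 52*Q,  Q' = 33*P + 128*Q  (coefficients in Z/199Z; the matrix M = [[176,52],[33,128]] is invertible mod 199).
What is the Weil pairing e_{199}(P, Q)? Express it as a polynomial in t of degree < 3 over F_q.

e_{199}(aP+bQ,cP+dQ) = e_{199}(P,Q)^(ad-bc); with (a,b,c,d)=(176,52,33,128) this gives the det-199 law.
176*128 - 52*33 = 20812; reduced mod 199: det = 116, inverse 187.
n = 199 = (11000111)_2 (8 bits, wt 5); accumulate f_{199,P'}(Q'+S)/f_{199,P'}(S) along the 7-step ladder.
Result: e(P',Q') = 61403266923596 + 15352066389667*t + 44249616031225*t^2.
Finally e_{199}(P,Q) = 105222426357218 + 19006261261027*t + 87933156927200*t^2.

105222426357218 + 19006261261027*t + 87933156927200*t^2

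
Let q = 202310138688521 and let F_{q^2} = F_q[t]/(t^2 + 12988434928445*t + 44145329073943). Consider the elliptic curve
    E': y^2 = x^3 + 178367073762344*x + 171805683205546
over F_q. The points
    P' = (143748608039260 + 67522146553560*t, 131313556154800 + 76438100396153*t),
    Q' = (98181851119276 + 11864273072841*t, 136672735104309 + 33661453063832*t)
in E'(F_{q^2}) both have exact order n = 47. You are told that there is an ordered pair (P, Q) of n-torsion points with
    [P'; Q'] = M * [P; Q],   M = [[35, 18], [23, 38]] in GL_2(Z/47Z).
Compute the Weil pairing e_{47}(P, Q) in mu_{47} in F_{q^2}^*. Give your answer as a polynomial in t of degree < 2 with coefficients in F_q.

Since e_{47}(P,P)=e_{47}(Q,Q)=1 and e_{47}(Q,P)=e_{47}(P,Q)^{-1}, expanding e_{47}(35*P + 18*Q,23*P + 38*Q) leaves e(P,Q)^det(M).
det(M) mod 47 = 23; its inverse in (Z/47)^* is 45 (check: 23*45 mod 47 = 1).
6-bit Miller (101111) on E'/F_{202310138688521} with a'=178367073762344, b'=171805683205546: accumulate tangent/chord ratios at Q'+S and P'+S'.
The quotient is 159142834078117 + 36220483866515*t.
Thus e_{47}(P,Q) = 171956355901496 + 104313217483462*t.

171956355901496 + 104313217483462*t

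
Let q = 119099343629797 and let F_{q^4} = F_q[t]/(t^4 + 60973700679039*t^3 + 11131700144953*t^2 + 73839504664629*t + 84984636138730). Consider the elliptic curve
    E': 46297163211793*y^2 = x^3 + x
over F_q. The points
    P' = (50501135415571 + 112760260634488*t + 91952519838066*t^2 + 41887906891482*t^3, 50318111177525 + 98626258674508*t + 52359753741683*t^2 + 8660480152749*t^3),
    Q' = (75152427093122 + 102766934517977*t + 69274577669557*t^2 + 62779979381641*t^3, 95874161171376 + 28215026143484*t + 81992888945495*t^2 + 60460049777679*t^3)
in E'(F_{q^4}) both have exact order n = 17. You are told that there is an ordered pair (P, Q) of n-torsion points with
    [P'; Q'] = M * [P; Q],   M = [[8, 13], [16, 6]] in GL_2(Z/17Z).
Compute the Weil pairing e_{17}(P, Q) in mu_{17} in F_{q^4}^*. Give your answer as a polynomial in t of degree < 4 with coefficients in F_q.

90819930419930 + 62870693522033*t + 16358603873806*t^2 + 57912078305634*t^3

The 17-Weil pairing on E[17] over F_{119099343629797} is alternating-bilinear: e_{17}(P',Q') = e_{17}(P,Q)^det(M).
So e_{17}(P,Q) = e_{17}(P',Q')^{12}, since 10*12 = 1 mod 17.
(x,y)|->(47685912965233x,47685912965233y) sends E' to y^2=x^3+110616001363094*x.
Miller loop for e_{17} over F_{119099343629797^4}: bits of 17 = 10001; 4 double steps + 1 add steps, l/v at each.
So e_{17}(P',Q') = 14450396955733 + 103770264353930*t + 18025546155191*t^2 + 72855189749029*t^3.
Raise to 12: e(P,Q) = 90819930419930 + 62870693522033*t + 16358603873806*t^2 + 57912078305634*t^3 in mu_{17}.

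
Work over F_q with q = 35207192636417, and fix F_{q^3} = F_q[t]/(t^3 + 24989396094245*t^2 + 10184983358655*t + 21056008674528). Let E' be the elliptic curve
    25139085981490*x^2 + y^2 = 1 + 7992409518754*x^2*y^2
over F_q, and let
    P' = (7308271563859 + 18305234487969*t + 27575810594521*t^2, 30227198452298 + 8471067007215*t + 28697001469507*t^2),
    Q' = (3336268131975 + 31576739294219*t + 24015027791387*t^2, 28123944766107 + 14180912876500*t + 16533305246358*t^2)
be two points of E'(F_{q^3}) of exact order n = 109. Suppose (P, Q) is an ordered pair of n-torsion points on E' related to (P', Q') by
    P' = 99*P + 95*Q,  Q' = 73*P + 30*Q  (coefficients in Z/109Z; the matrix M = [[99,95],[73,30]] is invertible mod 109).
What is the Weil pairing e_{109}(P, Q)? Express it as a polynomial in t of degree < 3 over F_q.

e_{109}(aP+bQ,cP+dQ) = e_{109}(P,Q)^(ad-bc); with (a,b,c,d)=(99,95,73,30) this gives the det-109 law.
99*30 - 95*73 = -3965; reduced mod 109: det = 68, inverse 101.
Map (x,y)_Ed via u=(1+y)/(1-y), v=(1+y)/((1-y)x) to Montgomery A=32865919694095,B=28579601155783; then to (a',b')=(24540962673418,23697619875979).
Miller loop for e_{109} over F_{35207192636417^3}: bits of 109 = 1101101; 6 double steps + 4 add steps, l/v at each.
So e_{109}(P',Q') = 31999216785510 + 13272724725397*t + 26500444755476*t^2.
Finally e_{109}(P,Q) = 4636760341841 + 8317845832081*t + 24216982454275*t^2.

4636760341841 + 8317845832081*t + 24216982454275*t^2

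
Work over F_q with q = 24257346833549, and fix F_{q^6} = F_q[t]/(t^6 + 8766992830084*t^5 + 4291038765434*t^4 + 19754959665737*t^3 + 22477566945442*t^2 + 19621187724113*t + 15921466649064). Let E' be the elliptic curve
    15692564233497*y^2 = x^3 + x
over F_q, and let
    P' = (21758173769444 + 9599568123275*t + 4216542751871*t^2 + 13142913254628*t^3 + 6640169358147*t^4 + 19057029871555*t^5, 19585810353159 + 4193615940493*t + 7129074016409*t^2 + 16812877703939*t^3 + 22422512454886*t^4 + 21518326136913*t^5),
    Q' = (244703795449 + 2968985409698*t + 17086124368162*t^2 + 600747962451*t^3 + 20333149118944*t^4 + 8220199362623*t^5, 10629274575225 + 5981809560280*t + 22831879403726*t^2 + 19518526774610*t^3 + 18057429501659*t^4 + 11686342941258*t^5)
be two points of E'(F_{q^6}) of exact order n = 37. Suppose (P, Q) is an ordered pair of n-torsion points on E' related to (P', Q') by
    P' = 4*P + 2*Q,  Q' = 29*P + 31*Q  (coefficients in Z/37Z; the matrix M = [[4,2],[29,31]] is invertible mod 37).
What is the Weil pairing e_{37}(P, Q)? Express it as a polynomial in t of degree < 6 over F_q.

13006850601275 + 4871620084739*t + 12898558986384*t^2 + 5882701083942*t^3 + 6436399358896*t^4 + 9818285211036*t^5

e_{37}(aP+bQ,cP+dQ) = e_{37}(P,Q)^(ad-bc); with (a,b,c,d)=(4,2,29,31) this gives the det-37 law.
So e_{37}(P,Q) = e_{37}(P',Q')^{23}, since 29*23 = 1 mod 37.
Set x_W=3234025555934*u, y_W=3234025555934*v; then E': y_W^2=x_W^3+11139897728490*x_W.
Double-and-add over 100101: 6-1 doublings, 3-1 additions; each step l_{T,T}/v_{2T} or l_{T,P'}/v at Q'+S for random S.
f_P(D_Q)/f_Q(D_P) = 18660425677699 + 4129728462548*t + 4966489949400*t^2 + 23503258840867*t^3 + 6176699578536*t^4 + 13619612689390*t^5.
e_{37}(P,Q) = (18660425677699 + 4129728462548*t + 4966489949400*t^2 + 23503258840867*t^3 + 6176699578536*t^4 + 13619612689390*t^5)^{23} = 13006850601275 + 4871620084739*t + 12898558986384*t^2 + 5882701083942*t^3 + 6436399358896*t^4 + 9818285211036*t^5.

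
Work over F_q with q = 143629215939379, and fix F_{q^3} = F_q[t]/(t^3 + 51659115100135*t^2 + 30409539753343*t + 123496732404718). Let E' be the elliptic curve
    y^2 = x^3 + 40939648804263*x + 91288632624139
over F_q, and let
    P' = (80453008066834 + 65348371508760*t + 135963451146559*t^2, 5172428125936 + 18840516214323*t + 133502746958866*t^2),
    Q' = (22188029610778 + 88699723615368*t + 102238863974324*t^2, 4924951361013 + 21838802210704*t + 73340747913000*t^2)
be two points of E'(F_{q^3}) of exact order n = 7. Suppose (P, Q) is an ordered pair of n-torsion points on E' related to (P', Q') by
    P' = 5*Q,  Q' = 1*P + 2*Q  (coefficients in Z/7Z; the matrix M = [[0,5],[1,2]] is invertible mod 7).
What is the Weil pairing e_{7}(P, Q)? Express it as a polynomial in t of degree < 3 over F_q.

Under M = [[0,5],[1,2]] in GL_2(Z/7), e_{7}(P',Q') = e_{7}(P,Q)^(0*2-5*1 mod 7).
det M = 0*2 - 5*1 = -5 = 2 (mod 7); 2^{-1} = 4 (mod 7).
Miller loop for e_{7} over F_{143629215939379^3}: bits of 7 = 111; 2 double steps + 2 add steps, l/v at each.
The quotient is 132721427152306 + 98255750783844*t + 31506302466511*t^2.
Thus e_{7}(P,Q) = 114164398628659 + 22498068814986*t + 83368591944747*t^2.

114164398628659 + 22498068814986*t + 83368591944747*t^2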